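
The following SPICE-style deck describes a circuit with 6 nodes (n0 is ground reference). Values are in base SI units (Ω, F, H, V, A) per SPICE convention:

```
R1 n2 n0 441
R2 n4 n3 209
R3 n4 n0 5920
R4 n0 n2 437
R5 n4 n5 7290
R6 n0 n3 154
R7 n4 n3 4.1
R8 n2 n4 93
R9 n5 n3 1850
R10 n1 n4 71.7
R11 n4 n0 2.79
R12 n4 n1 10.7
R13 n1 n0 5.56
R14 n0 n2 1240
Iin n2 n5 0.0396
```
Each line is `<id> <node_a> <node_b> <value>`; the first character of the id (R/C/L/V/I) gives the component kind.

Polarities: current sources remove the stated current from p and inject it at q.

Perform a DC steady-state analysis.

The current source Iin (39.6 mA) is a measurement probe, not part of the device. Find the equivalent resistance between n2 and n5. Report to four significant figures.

R_eq = 1540. Ω

Element admittances at DC:
  Y(R1) = 0.002268 S between n2,n0
  Y(R2) = 0.004785 S between n4,n3
  Y(R3) = 0.0001689 S between n4,n0
  Y(R4) = 0.002288 S between n0,n2
  Y(R5) = 0.0001372 S between n4,n5
  Y(R6) = 0.006494 S between n0,n3
  Y(R7) = 0.2439 S between n4,n3
  Y(R8) = 0.01075 S between n2,n4
  Y(R9) = 0.0005405 S between n5,n3
  Y(R10) = 0.01395 S between n1,n4
  Y(R11) = 0.3584 S between n4,n0
  Y(R12) = 0.09346 S between n4,n1
  Y(R13) = 0.1799 S between n1,n0
  Y(R14) = 0.0008065 S between n0,n2
  Iin: injects 0.0396 A into n5 (from n2)
Assemble and solve the 5×5 MNA system:
  V(n1)=0.01062  V(n2)=-2.438  V(n3)=0.1514  V(n4)=0.02840  V(n5)=58.56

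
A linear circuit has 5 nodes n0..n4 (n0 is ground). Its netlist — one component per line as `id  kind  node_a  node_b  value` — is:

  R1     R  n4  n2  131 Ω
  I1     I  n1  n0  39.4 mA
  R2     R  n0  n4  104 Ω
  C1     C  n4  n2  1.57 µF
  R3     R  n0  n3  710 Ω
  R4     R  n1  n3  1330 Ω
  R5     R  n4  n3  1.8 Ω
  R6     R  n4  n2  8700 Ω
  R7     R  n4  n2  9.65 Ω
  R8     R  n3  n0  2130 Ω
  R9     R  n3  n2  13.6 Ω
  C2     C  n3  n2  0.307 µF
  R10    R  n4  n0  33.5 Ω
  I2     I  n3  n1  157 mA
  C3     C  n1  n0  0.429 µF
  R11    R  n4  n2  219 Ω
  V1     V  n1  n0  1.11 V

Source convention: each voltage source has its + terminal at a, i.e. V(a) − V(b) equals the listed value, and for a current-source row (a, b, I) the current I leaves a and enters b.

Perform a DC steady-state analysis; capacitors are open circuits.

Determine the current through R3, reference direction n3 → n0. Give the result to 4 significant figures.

Apply KCL at each of the 4 non-ground nodes and solve the resulting linear system.
Node n1: branches {I1, R4, I2, C3, V1} → V_1 = 1.110
Node n2: branches {R1, C1, R6, R7, R9, C2, R11} → V_2 = -3.789
Node n3: branches {R3, R4, R5, R8, R9, C2, I2} → V_3 = -3.937
Node n4: branches {R1, R2, C1, R5, R6, R7, R10, R11} → V_4 = -3.695
Source currents: i(V1)=0.1138

-0.005546 A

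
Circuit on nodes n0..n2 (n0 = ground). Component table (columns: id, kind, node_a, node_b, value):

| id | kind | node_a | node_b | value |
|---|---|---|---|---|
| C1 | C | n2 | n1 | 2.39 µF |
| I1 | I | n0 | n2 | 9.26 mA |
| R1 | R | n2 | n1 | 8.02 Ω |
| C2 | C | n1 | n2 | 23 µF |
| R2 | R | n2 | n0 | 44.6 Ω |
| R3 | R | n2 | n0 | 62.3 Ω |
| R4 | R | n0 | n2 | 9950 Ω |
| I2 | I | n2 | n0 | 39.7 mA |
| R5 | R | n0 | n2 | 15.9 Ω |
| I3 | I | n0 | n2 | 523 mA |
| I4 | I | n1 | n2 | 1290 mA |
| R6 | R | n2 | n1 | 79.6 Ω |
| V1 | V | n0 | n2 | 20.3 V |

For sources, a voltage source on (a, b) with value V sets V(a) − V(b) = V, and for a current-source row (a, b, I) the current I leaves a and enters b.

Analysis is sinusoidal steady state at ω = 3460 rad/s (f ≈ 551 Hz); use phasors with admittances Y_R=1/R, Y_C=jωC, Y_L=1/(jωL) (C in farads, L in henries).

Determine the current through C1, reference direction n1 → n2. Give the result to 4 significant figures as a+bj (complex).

Element admittances at ω=3460 rad/s:
  Y(C1) = 0.000+0.008269j S between n2,n1
  I1: injects 0.00926 A into n2 (from n0)
  Y(R1) = 0.1247+0.000j S between n2,n1
  Y(C2) = 0.000+0.07958j S between n1,n2
  Y(R2) = 0.02242+0.000j S between n2,n0
  Y(R3) = 0.01605+0.000j S between n2,n0
  Y(R4) = 0.0001005+0.000j S between n0,n2
  I2: injects 0.0397 A into n0 (from n2)
  Y(R5) = 0.06289+0.000j S between n0,n2
  I3: injects 0.523 A into n2 (from n0)
  I4: injects 1.29 A into n2 (from n1)
  Y(R6) = 0.01256+0.000j S between n2,n1
  V1: constraint V(n0)−V(n2) = 20.3
Assemble and solve the 3×3 MNA system:
  V(n1)=-26.97+4.268j  V(n2)=-20.30+0.000j
  i(V1)=-2.552+0.000j

-0.03529-0.05513j A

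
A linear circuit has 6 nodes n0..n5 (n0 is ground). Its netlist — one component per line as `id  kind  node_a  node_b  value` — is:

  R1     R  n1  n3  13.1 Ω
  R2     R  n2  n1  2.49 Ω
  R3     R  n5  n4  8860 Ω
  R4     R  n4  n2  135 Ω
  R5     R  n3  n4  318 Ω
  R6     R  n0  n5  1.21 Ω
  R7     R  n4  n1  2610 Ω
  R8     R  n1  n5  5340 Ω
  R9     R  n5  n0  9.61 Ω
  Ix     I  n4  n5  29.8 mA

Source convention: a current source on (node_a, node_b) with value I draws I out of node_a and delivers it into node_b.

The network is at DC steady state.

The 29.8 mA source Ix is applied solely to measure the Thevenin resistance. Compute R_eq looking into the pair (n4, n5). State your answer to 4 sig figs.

R_eq = 3368. Ω

Element admittances at DC:
  Y(R1) = 0.07634 S between n1,n3
  Y(R2) = 0.4016 S between n2,n1
  Y(R3) = 0.0001129 S between n5,n4
  Y(R4) = 0.007407 S between n4,n2
  Y(R5) = 0.003145 S between n3,n4
  Y(R6) = 0.8264 S between n0,n5
  Y(R7) = 0.0003831 S between n4,n1
  Y(R8) = 0.0001873 S between n1,n5
  Y(R9) = 0.1041 S between n5,n0
  Ix: injects 0.0298 A into n5 (from n4)
Assemble and solve the 5×5 MNA system:
  V(n1)=-98.64  V(n2)=-98.67  V(n3)=-98.71  V(n4)=-100.4  V(n5)=0.000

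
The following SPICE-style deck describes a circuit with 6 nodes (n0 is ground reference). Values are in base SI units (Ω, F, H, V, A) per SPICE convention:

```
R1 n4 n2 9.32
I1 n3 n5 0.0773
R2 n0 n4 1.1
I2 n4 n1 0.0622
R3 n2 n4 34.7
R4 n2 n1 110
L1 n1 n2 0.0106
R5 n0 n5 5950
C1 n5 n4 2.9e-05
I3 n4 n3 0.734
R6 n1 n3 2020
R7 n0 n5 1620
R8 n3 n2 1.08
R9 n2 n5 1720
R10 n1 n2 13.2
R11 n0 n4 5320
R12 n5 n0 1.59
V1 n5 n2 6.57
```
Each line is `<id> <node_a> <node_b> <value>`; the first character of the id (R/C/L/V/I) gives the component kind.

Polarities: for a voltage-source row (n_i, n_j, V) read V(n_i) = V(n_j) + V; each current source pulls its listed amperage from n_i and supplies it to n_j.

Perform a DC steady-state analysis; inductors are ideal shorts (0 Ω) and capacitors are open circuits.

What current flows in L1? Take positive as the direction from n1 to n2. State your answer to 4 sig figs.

Apply KCL at each of the 5 non-ground nodes and solve the resulting linear system.
Node n1: branches {I2, R4, L1, R6, R10} → V_1 = -4.605
Node n2: branches {R1, R3, R4, L1, R8, R9, R10, V1} → V_2 = -4.605
Node n3: branches {I1, I3, R6, R8} → V_3 = -3.896
Node n4: branches {R1, R2, I2, R3, C1, I3, R11} → V_4 = -1.361
Node n5: branches {I1, R5, C1, R7, R9, R12, V1} → V_5 = 1.965
Source currents: i(L1)=0.06255, i(V1)=-1.164

0.06255 A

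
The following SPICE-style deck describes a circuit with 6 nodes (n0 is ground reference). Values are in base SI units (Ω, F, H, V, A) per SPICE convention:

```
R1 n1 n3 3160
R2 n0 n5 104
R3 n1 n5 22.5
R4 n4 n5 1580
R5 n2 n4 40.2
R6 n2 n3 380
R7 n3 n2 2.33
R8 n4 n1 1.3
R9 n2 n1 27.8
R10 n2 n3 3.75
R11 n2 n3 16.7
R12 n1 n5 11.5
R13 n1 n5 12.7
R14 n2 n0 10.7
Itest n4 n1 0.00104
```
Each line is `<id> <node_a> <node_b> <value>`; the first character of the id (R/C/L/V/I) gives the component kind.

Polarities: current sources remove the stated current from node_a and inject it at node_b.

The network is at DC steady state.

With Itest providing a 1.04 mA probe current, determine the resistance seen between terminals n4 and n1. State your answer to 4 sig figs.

Apply KCL at each of the 5 non-ground nodes and solve the resulting linear system.
Node n1: branches {R1, R3, R8, R9, R12, R13, Itest} → V_1 = 0.0004318
Node n2: branches {R5, R6, R7, R9, R10, R11, R14} → V_2 = -4.210e-05
Node n3: branches {R1, R6, R7, R10, R11} → V_3 = -4.190e-05
Node n4: branches {R4, R5, R8, Itest} → V_4 = -0.0008916
Node n5: branches {R2, R3, R4, R12, R13} → V_5 = 0.0004092

R_eq = 1.273 Ω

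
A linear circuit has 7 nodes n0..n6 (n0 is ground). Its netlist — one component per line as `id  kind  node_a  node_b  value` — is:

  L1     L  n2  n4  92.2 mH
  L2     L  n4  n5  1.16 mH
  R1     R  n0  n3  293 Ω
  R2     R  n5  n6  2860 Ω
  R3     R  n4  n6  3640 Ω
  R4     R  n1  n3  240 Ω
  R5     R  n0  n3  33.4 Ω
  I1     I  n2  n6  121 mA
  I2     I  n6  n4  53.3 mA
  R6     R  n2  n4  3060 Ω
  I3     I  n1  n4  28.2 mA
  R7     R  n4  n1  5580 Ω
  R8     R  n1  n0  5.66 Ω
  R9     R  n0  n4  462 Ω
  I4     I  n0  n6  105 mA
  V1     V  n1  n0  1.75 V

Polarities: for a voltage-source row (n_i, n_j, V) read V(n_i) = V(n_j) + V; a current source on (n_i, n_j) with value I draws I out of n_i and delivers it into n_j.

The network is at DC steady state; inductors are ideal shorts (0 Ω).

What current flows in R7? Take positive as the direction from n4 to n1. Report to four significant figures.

0.009895 A

Apply KCL at each of the 6 non-ground nodes and solve the resulting linear system.
Node n1: branches {R4, I3, R7, R8, V1} → V_1 = 1.750
Node n2: branches {L1, I1, R6} → V_2 = 56.97
Node n3: branches {R1, R4, R5} → V_3 = 0.1943
Node n4: branches {L1, L2, R3, I2, R6, I3, R7, R9} → V_4 = 56.97
Node n5: branches {L2, R2} → V_5 = 56.97
Node n6: branches {R2, R3, I1, I2, I4} → V_6 = 333.6
Source currents: i(L1)=-0.1210, i(L2)=-0.09671, i(V1)=-0.3340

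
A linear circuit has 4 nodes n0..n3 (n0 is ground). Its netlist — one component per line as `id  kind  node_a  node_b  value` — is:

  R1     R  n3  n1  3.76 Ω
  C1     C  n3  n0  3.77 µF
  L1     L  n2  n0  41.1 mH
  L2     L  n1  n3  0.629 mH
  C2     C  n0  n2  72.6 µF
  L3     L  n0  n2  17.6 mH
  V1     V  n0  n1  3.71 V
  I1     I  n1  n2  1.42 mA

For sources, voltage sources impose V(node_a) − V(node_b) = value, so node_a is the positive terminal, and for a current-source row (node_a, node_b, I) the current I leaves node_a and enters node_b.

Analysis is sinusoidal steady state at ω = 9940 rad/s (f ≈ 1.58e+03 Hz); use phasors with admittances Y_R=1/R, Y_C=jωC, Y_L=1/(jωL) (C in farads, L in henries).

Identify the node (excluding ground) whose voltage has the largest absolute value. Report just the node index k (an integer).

Element admittances at ω=9940 rad/s:
  Y(R1) = 0.2660+0.000j S between n3,n1
  Y(C1) = 0.000+0.03747j S between n3,n0
  Y(L1) = 0.000-0.002448j S between n2,n0
  Y(L2) = 0.000-0.1599j S between n1,n3
  Y(C2) = 0.000+0.7216j S between n0,n2
  Y(L3) = 0.000-0.005716j S between n0,n2
  V1: constraint V(n0)−V(n1) = 3.71
  I1: injects 0.00142 A into n2 (from n1)
Assemble and solve the 4×4 MNA system:
  V(n1)=-3.710+0.000j  V(n2)=0.000-0.001990j  V(n3)=-3.909+0.4313j
  i(V1)=-0.01474-0.1465j

3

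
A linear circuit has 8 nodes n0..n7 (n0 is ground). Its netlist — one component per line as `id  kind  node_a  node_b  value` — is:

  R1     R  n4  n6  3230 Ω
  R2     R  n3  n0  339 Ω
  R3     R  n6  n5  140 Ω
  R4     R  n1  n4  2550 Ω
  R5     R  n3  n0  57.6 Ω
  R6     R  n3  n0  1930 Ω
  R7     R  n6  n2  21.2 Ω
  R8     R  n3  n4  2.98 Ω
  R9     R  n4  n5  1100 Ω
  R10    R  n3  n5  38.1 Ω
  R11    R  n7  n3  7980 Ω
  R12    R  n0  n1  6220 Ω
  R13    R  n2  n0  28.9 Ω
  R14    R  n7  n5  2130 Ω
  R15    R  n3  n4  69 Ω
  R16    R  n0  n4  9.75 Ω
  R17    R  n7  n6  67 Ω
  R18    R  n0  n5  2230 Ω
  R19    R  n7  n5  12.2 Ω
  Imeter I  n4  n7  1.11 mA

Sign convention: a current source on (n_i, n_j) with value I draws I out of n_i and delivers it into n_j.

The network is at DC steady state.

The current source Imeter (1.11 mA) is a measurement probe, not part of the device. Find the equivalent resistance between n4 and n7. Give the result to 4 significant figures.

Element admittances at DC:
  Y(R1) = 0.0003096 S between n4,n6
  Y(R2) = 0.002950 S between n3,n0
  Y(R3) = 0.007143 S between n6,n5
  Y(R4) = 0.0003922 S between n1,n4
  Y(R5) = 0.01736 S between n3,n0
  Y(R6) = 0.0005181 S between n3,n0
  Y(R7) = 0.04717 S between n6,n2
  Y(R8) = 0.3356 S between n3,n4
  Y(R9) = 0.0009091 S between n4,n5
  Y(R10) = 0.02625 S between n3,n5
  Y(R11) = 0.0001253 S between n7,n3
  Y(R12) = 0.0001608 S between n0,n1
  Y(R13) = 0.03460 S between n2,n0
  Y(R14) = 0.0004695 S between n7,n5
  Y(R15) = 0.01449 S between n3,n4
  Y(R16) = 0.1026 S between n0,n4
  Y(R17) = 0.01493 S between n7,n6
  Y(R18) = 0.0004484 S between n0,n5
  Y(R19) = 0.08197 S between n7,n5
  Imeter: injects 0.00111 A into n7 (from n4)
Assemble and solve the 7×7 MNA system:
  V(n1)=-0.002290  V(n2)=0.009904  V(n3)=-0.001100  V(n4)=-0.003229  V(n5)=0.02625  V(n6)=0.01717  V(n7)=0.03621

R_eq = 35.53 Ω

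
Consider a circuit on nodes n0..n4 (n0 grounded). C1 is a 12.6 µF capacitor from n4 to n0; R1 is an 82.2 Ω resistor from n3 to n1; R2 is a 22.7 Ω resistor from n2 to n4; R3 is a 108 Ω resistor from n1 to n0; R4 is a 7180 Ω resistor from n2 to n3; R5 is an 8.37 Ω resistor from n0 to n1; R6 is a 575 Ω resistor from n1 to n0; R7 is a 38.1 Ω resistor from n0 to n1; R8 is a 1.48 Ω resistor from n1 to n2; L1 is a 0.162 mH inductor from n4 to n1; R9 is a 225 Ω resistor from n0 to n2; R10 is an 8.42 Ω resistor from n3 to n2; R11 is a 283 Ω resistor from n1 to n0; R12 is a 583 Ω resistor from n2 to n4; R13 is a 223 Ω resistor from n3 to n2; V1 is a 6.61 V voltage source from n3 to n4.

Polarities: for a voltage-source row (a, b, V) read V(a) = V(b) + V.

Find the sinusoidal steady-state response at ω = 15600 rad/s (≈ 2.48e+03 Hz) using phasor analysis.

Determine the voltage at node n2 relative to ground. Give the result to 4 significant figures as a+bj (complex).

0.6795+1.122j V

Element admittances at ω=15600 rad/s:
  Y(C1) = 0.000+0.1966j S between n4,n0
  Y(R1) = 0.01217+0.000j S between n3,n1
  Y(R2) = 0.04405+0.000j S between n2,n4
  Y(R3) = 0.009259+0.000j S between n1,n0
  Y(R4) = 0.0001393+0.000j S between n2,n3
  Y(R5) = 0.1195+0.000j S between n0,n1
  Y(R6) = 0.001739+0.000j S between n1,n0
  Y(R7) = 0.02625+0.000j S between n0,n1
  Y(R8) = 0.6757+0.000j S between n1,n2
  Y(L1) = 0.000-0.3957j S between n4,n1
  Y(R9) = 0.004444+0.000j S between n0,n2
  Y(R10) = 0.1188+0.000j S between n3,n2
  Y(R11) = 0.003534+0.000j S between n1,n0
  Y(R12) = 0.001715+0.000j S between n2,n4
  Y(R13) = 0.004484+0.000j S between n3,n2
  V1: constraint V(n3)−V(n4) = 6.61
Assemble and solve the 5×5 MNA system:
  V(n1)=-0.05709+1.418j  V(n2)=0.6795+1.122j  V(n3)=5.428-0.03118j  V(n4)=-1.182-0.03118j
  i(V1)=-0.6527+0.1600j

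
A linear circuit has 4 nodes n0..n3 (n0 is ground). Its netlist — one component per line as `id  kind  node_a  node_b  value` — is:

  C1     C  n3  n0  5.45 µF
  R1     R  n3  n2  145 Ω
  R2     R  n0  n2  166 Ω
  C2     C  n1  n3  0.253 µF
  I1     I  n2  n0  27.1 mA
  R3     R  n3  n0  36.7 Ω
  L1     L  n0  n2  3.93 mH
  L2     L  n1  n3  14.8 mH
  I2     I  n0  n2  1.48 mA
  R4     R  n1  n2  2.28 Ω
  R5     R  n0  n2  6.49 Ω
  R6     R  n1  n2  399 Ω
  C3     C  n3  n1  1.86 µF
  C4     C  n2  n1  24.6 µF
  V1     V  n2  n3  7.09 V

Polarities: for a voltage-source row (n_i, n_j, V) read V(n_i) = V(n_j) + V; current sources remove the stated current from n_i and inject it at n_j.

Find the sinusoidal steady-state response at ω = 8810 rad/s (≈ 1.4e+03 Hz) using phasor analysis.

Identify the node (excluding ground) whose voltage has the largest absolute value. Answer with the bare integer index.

MNA unknowns: 3 node voltages V₁..V_3 plus 1 source current (V1)
C1: Y=0.000+0.04801j on G[3,0]
R1: Y=0.006897+0.000j on G[3,2]
R2: Y=0.006024+0.000j on G[0,2]
C2: Y=0.000+0.002229j on G[1,3]
I1: z[2]−=0.0271, z[0]+=0.0271
R3: Y=0.02725+0.000j on G[3,0]
L1: Y=0.000-0.02888j on G[0,2]
L2: Y=0.000-0.007669j on G[1,3]
I2: z[0]−=0.00148, z[2]+=0.00148
R4: Y=0.4386+0.000j on G[1,2]
R5: Y=0.1541+0.000j on G[0,2]
R6: Y=0.002506+0.000j on G[1,2]
C3: Y=0.000+0.01639j on G[3,1]
C4: Y=0.000+0.2167j on G[2,1]
V1: row V2−V3=7.09, i_V1 at 2,3
solve → V1=0.9971+1.569j, V2=1.069+1.708j, V3=-6.021+1.708j
aux → i_V1=-0.2965-0.3194j

3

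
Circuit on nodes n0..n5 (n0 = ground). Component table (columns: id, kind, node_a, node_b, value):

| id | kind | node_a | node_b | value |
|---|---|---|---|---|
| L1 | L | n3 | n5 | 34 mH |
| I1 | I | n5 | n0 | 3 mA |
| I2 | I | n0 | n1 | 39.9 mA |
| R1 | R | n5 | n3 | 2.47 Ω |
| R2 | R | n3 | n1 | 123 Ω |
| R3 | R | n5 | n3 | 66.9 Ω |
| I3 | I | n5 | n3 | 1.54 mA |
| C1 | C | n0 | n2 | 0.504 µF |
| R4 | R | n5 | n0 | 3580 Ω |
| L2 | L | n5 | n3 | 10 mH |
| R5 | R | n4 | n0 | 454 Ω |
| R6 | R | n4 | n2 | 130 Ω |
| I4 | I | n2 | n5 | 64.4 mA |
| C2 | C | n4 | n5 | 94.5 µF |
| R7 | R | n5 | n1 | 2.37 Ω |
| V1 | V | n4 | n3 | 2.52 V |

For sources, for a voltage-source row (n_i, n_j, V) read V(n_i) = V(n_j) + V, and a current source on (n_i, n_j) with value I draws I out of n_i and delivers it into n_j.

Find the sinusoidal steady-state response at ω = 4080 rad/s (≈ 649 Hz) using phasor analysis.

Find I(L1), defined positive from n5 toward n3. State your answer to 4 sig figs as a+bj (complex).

Apply KCL at each of the 5 non-ground nodes and solve the resulting linear system.
Node n1: branches {I2, R2, R7} → V_1 = 11.02-1.365j
Node n2: branches {C1, R6, I4} → V_2 = 2.947-3.369j
Node n3: branches {L1, R1, R2, R3, I3, L2, V1} → V_3 = 9.699-2.581j
Node n4: branches {R5, R6, C2, V1} → V_4 = 12.22-2.581j
Node n5: branches {L1, I1, R1, R3, I3, R4, L2, I4, C2, R7} → V_5 = 10.95-1.342j
Source currents: i(V1)=-0.5759-0.4904j

0.008931-0.009004j A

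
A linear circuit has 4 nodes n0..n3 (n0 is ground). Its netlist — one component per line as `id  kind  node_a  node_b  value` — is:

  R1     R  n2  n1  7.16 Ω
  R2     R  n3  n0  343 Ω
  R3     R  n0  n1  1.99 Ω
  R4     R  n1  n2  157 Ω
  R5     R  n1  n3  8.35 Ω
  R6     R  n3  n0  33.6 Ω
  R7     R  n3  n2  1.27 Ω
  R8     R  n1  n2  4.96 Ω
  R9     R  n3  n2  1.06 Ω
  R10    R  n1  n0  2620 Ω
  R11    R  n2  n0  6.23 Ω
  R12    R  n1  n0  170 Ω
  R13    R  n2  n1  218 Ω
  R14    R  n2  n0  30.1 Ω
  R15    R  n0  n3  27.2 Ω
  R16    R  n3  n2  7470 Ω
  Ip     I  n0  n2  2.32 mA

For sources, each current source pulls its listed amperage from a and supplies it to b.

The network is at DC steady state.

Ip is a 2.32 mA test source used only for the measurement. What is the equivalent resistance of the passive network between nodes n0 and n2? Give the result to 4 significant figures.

R_eq = 2.004 Ω

MNA unknowns: 3 node voltages V₁..V_3
R1: Y=0.1397 on G[2,1]
R2: Y=0.002915 on G[3,0]
R3: Y=0.5025 on G[0,1]
R4: Y=0.006369 on G[1,2]
R5: Y=0.1198 on G[1,3]
R6: Y=0.02976 on G[3,0]
R7: Y=0.7874 on G[3,2]
R8: Y=0.2016 on G[1,2]
R9: Y=0.9434 on G[3,2]
R10: Y=0.0003817 on G[1,0]
R11: Y=0.1605 on G[2,0]
R12: Y=0.005882 on G[1,0]
R13: Y=0.004587 on G[2,1]
R14: Y=0.03322 on G[2,0]
R15: Y=0.03676 on G[0,3]
R16: Y=0.0001339 on G[3,2]
Ip: z[0]−=0.00232, z[2]+=0.00232
solve → V1=0.002199, V2=0.004650, V3=0.004329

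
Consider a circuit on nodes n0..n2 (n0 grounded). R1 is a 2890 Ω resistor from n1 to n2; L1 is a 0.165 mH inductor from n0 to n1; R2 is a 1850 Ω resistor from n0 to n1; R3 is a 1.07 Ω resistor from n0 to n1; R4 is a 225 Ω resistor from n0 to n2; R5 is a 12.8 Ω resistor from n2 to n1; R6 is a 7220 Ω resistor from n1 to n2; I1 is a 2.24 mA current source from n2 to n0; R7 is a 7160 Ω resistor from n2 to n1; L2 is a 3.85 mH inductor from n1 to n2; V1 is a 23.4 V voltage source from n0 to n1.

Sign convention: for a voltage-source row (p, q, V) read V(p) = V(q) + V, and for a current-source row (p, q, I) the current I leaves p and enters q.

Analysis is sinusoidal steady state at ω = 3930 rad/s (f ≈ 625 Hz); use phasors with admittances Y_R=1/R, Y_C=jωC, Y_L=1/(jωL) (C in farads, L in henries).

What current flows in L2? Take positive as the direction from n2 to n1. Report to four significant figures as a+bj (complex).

0.03937-0.04956j A

MNA unknowns: 2 node voltages V₁..V_2 plus 1 source current (V1)
R1: Y=0.0003460+0.000j on G[1,2]
L1: Y=0.000-1.542j on G[0,1]
R2: Y=0.0005405+0.000j on G[0,1]
R3: Y=0.9346+0.000j on G[0,1]
R4: Y=0.004444+0.000j on G[0,2]
R5: Y=0.07812+0.000j on G[2,1]
R6: Y=0.0001385+0.000j on G[1,2]
I1: z[2]−=0.00224, z[0]+=0.00224
R7: Y=0.0001397+0.000j on G[2,1]
L2: Y=0.000-0.06609j on G[1,2]
V1: row V0−V1=23.4, i_V1 at 0,1
solve → V1=-23.40+0.000j, V2=-22.65+0.5957j
aux → i_V1=-21.98+36.09j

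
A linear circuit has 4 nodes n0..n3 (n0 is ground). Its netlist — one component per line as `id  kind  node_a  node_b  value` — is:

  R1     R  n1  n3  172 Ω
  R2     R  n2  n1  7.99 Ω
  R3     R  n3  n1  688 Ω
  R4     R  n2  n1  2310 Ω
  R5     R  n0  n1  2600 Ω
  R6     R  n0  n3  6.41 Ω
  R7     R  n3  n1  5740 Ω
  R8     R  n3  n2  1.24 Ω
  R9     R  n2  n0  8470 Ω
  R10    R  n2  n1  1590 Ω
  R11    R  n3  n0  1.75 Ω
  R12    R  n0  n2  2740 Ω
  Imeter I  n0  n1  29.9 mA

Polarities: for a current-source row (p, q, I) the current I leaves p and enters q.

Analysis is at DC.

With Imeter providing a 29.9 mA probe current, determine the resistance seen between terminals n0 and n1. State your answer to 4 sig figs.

Apply KCL at each of the 3 non-ground nodes and solve the resulting linear system.
Node n1: branches {R1, R2, R3, R4, R5, R7, R10, Imeter} → V_1 = 0.2964
Node n2: branches {R2, R4, R8, R9, R10, R12} → V_2 = 0.07543
Node n3: branches {R1, R3, R6, R7, R8, R11} → V_3 = 0.04090

R_eq = 9.912 Ω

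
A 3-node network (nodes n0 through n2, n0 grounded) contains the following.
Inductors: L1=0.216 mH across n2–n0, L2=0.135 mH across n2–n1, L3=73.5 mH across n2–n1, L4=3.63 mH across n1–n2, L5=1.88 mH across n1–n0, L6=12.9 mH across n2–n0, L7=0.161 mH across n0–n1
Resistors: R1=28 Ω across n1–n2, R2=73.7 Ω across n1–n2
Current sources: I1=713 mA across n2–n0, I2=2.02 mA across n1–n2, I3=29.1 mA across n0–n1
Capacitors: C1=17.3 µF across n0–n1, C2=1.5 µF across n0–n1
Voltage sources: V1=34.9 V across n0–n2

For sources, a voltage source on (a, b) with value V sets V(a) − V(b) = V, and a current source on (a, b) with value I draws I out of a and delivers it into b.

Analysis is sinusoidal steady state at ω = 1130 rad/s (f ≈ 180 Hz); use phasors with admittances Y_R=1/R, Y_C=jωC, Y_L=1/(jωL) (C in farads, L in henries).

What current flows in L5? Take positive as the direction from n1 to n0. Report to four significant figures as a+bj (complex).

Element admittances at ω=1130 rad/s:
  Y(L1) = 0.000-4.097j S between n2,n0
  Y(L2) = 0.000-6.555j S between n2,n1
  Y(R1) = 0.03571+0.000j S between n1,n2
  I1: injects 0.713 A into n0 (from n2)
  Y(C1) = 0.000+0.01955j S between n0,n1
  Y(L3) = 0.000-0.01204j S between n2,n1
  Y(C2) = 0.000+0.001695j S between n0,n1
  I2: injects 0.00202 A into n2 (from n1)
  Y(R2) = 0.01357+0.000j S between n1,n2
  Y(L4) = 0.000-0.2438j S between n1,n2
  Y(L5) = 0.000-0.4707j S between n1,n0
  Y(L6) = 0.000-0.06860j S between n2,n0
  I3: injects 0.0291 A into n1 (from n0)
  Y(L7) = 0.000-5.497j S between n0,n1
  V1: constraint V(n0)−V(n2) = 34.9
Assemble and solve the 3×3 MNA system:
  V(n1)=-18.63-0.06072j  V(n2)=-34.90+0.000j
  i(V1)=0.3229+256.2j

-0.02858+8.771j A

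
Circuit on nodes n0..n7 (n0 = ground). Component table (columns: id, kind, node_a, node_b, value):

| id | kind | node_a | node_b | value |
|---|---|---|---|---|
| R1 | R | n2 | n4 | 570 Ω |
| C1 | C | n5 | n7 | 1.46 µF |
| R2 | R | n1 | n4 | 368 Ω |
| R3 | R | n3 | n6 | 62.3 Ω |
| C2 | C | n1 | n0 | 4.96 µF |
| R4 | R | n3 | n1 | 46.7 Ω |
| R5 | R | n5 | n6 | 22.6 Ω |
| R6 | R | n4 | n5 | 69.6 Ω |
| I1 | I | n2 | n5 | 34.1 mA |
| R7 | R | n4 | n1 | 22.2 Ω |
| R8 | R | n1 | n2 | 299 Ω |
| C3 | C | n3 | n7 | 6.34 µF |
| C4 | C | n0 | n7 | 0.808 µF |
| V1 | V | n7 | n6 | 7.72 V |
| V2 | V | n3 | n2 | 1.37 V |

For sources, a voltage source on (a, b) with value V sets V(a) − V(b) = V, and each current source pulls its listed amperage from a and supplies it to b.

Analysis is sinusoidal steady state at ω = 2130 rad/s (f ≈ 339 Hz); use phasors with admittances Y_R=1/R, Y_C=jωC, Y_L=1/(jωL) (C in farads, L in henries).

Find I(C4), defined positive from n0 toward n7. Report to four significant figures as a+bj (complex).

-0.005206-0.009527j A

MNA unknowns: 7 node voltages V₁..V_7 plus 2 source currents (V1, V2)
R1: Y=0.001754+0.000j on G[2,4]
C1: Y=0.000+0.003110j on G[5,7]
R2: Y=0.002717+0.000j on G[1,4]
R3: Y=0.01605+0.000j on G[3,6]
C2: Y=0.000+0.01056j on G[1,0]
R4: Y=0.02141+0.000j on G[3,1]
R5: Y=0.04425+0.000j on G[5,6]
R6: Y=0.01437+0.000j on G[4,5]
I1: z[2]−=0.0341, z[5]+=0.0341
R7: Y=0.04505+0.000j on G[4,1]
R8: Y=0.003344+0.000j on G[1,2]
C3: Y=0.000+0.01350j on G[3,7]
C4: Y=0.000+0.001721j on G[0,7]
V1: row V7−V6=7.72, i_V1 at 7,6
V2: row V3−V2=1.37, i_V2 at 3,2
solve → V1=-0.9018+0.4927j, V2=-2.080+1.126j, V3=-0.7101+1.126j, V4=-1.014-0.03508j, V5=-1.258-1.931j, V6=-2.184-3.025j, V7=5.536-3.025j
aux → i_V1=-0.06466-0.1150j, i_V2=0.02829+0.004156j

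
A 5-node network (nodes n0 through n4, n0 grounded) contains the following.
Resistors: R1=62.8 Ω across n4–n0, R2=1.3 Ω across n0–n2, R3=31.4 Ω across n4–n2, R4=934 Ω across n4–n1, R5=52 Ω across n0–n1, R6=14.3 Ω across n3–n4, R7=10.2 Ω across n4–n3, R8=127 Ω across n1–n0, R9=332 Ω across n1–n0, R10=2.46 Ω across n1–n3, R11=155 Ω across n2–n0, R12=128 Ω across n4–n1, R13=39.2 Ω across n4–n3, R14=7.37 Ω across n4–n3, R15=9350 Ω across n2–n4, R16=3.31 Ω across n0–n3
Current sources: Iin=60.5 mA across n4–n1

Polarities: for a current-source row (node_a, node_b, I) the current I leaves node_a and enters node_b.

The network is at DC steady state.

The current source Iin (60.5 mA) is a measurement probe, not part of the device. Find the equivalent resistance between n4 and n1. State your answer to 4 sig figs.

R_eq = 4.750 Ω

MNA unknowns: 4 node voltages V₁..V_4
R1: Y=0.01592 on G[4,0]
R2: Y=0.7692 on G[0,2]
R3: Y=0.03185 on G[4,2]
R4: Y=0.001071 on G[4,1]
R5: Y=0.01923 on G[0,1]
R6: Y=0.06993 on G[3,4]
R7: Y=0.09804 on G[4,3]
R8: Y=0.007874 on G[1,0]
R9: Y=0.003012 on G[1,0]
R10: Y=0.4065 on G[1,3]
R11: Y=0.006452 on G[2,0]
R12: Y=0.007812 on G[4,1]
R13: Y=0.02551 on G[4,3]
R14: Y=0.1357 on G[4,3]
R15: Y=0.0001070 on G[2,4]
R16: Y=0.3021 on G[0,3]
Iin: z[4]−=0.0605, z[1]+=0.0605
solve → V1=0.1407, V2=-0.005803, V3=0.008601, V4=-0.1467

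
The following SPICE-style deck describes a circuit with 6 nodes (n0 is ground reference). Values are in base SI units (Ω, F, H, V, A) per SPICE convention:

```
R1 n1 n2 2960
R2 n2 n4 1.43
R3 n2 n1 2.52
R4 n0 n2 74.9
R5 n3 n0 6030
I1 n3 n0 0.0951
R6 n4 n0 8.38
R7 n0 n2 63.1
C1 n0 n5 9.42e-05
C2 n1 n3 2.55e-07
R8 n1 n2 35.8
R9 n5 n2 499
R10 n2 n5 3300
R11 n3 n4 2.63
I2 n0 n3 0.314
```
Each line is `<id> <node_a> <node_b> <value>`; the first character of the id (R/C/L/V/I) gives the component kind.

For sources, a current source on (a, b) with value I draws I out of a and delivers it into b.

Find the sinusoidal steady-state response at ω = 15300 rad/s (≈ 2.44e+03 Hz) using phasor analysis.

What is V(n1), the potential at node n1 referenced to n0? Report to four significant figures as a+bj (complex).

Element admittances at ω=15300 rad/s:
  Y(R1) = 0.0003378+0.000j S between n1,n2
  Y(R2) = 0.6993+0.000j S between n2,n4
  Y(R3) = 0.3968+0.000j S between n2,n1
  Y(R4) = 0.01335+0.000j S between n0,n2
  Y(R5) = 0.0001658+0.000j S between n3,n0
  I1: injects 0.0951 A into n0 (from n3)
  Y(R6) = 0.1193+0.000j S between n4,n0
  Y(R7) = 0.01585+0.000j S between n0,n2
  Y(C1) = 0.000+1.441j S between n0,n5
  Y(C2) = 0.000+0.003902j S between n1,n3
  Y(R8) = 0.02793+0.000j S between n1,n2
  Y(R9) = 0.002004+0.000j S between n5,n2
  Y(R10) = 0.0003030+0.000j S between n2,n5
  Y(R11) = 0.3802+0.000j S between n3,n4
  I2: injects 0.314 A into n3 (from n0)
Assemble and solve the 5×5 MNA system:
  V(n1)=1.399+0.008536j  V(n2)=1.399+0.002686j  V(n3)=2.037-0.007280j  V(n4)=1.462-0.0007423j  V(n5)=7.884e-06-0.002240j

1.399+0.008536j V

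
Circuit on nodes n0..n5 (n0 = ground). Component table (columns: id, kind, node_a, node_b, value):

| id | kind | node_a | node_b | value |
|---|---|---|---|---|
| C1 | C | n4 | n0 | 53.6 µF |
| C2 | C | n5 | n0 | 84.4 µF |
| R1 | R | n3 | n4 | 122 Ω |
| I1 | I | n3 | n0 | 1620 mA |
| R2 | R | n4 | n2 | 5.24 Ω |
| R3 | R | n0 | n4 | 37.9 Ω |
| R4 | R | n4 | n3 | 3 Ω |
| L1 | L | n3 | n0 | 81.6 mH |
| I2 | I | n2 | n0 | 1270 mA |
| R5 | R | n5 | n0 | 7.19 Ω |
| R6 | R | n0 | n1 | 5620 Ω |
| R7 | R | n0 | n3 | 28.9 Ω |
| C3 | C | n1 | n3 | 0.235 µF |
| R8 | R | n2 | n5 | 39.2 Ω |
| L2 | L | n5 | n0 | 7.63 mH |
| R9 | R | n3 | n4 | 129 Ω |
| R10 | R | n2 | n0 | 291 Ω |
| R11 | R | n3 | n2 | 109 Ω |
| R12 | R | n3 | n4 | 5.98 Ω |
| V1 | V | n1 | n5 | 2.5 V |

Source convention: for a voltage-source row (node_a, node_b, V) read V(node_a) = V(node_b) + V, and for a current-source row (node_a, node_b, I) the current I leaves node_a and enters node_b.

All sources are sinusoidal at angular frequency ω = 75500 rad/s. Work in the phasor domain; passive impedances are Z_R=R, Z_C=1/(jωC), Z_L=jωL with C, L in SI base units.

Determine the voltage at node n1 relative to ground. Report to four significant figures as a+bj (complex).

2.487+0.02447j V

Apply KCL at each of the 5 non-ground nodes and solve the resulting linear system.
Node n1: branches {R6, C3, V1} → V_1 = 2.487+0.02447j
Node n2: branches {R2, I2, R8, R10, R11} → V_2 = -5.659+0.5717j
Node n3: branches {R1, I1, R4, L1, R7, C3, R9, R11, R12} → V_3 = -2.952+0.7756j
Node n4: branches {C1, R1, R2, R3, R4, R9, R12} → V_4 = 0.008953+0.6453j
Node n5: branches {C2, R5, R8, L2, V1} → V_5 = -0.01349+0.02447j
Source currents: i(V1)=-0.01377-0.09650j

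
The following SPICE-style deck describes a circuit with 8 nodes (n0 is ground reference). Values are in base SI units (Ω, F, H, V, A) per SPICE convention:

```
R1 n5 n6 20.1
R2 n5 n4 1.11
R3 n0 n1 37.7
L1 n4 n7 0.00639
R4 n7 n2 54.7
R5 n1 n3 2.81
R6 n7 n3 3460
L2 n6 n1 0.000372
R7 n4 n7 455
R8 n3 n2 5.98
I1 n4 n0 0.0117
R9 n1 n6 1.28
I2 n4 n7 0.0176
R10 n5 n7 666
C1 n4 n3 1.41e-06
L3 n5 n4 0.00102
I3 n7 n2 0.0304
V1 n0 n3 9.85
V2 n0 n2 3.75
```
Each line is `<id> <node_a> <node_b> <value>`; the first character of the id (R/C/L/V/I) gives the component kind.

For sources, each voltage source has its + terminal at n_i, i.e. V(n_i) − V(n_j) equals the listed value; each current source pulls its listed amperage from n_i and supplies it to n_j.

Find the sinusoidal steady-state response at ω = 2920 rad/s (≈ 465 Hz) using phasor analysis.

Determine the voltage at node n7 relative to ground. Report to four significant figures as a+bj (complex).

-8.006+0.7306j V

MNA unknowns: 7 node voltages V₁..V_7 plus 2 source currents (V1, V2)
R1: Y=0.04975+0.000j on G[5,6]
R2: Y=0.9009+0.000j on G[5,4]
R3: Y=0.02653+0.000j on G[0,1]
L1: Y=0.000-0.05359j on G[4,7]
R4: Y=0.01828+0.000j on G[7,2]
R5: Y=0.3559+0.000j on G[1,3]
R6: Y=0.0002890+0.000j on G[7,3]
L2: Y=0.000-0.9206j on G[6,1]
R7: Y=0.002198+0.000j on G[4,7]
R8: Y=0.1672+0.000j on G[3,2]
I1: z[4]−=0.0117, z[0]+=0.0117
R9: Y=0.7812+0.000j on G[1,6]
I2: z[4]−=0.0176, z[7]+=0.0176
R10: Y=0.001502+0.000j on G[5,7]
C1: Y=0.000+0.004117j on G[4,3]
L3: Y=0.000-0.3358j on G[5,4]
I3: z[7]−=0.0304, z[2]+=0.0304
V1: row V0−V3=9.85, i_V1 at 0,3
V2: row V0−V2=3.75, i_V2 at 0,2
solve → V1=-9.080-0.05174j, V2=-3.750+0.000j, V3=-9.850+0.000j, V4=-8.340-0.4481j, V5=-8.380-0.4390j, V6=-9.049-0.04130j, V7=-8.006+0.7306j
aux → i_V1=-1.297+0.01198j, i_V2=1.067-0.01336j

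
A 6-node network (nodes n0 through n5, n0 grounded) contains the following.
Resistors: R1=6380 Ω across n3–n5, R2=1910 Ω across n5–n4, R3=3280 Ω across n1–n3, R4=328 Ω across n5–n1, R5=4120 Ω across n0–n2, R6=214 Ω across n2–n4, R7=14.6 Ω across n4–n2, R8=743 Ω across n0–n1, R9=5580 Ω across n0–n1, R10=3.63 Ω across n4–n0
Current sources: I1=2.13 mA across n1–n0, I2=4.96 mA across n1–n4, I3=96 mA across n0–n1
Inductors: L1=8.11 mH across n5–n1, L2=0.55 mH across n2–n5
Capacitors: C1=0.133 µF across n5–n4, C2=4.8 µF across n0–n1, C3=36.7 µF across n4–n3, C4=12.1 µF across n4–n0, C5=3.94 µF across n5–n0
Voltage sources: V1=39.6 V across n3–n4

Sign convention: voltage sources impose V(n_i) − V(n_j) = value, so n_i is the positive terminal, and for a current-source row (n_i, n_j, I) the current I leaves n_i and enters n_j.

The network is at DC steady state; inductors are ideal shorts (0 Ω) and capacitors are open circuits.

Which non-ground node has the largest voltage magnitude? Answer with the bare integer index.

3

Element admittances at DC:
  Y(R1) = 0.0001567 S between n3,n5
  I1: injects 0.00213 A into n0 (from n1)
  Y(R2) = 0.0005236 S between n5,n4
  L1: short n5↔n1 (DC inductor)
  Y(C1) = 0.000 S between n5,n4
  Y(R3) = 0.0003049 S between n1,n3
  Y(C2) = 0.000 S between n0,n1
  Y(C3) = 0.000 S between n4,n3
  I2: injects 0.00496 A into n4 (from n1)
  Y(R4) = 0.003049 S between n5,n1
  Y(R5) = 0.0002427 S between n0,n2
  Y(R6) = 0.004673 S between n2,n4
  Y(C4) = 0.000 S between n4,n0
  Y(R7) = 0.06849 S between n4,n2
  I3: injects 0.096 A into n1 (from n0)
  Y(C5) = 0.000 S between n5,n0
  L2: short n2↔n5 (DC inductor)
  Y(R8) = 0.001346 S between n0,n1
  Y(R9) = 0.0001792 S between n0,n1
  Y(R10) = 0.2755 S between n4,n0
  V1: constraint V(n3)−V(n4) = 39.6
Assemble and solve the 8×8 MNA system:
  V(n1)=1.734  V(n2)=1.734  V(n3)=39.93  V(n4)=0.3296  V(n5)=1.734
  i(L1)=-0.09791  i(L2)=-0.1032  i(V1)=-0.01763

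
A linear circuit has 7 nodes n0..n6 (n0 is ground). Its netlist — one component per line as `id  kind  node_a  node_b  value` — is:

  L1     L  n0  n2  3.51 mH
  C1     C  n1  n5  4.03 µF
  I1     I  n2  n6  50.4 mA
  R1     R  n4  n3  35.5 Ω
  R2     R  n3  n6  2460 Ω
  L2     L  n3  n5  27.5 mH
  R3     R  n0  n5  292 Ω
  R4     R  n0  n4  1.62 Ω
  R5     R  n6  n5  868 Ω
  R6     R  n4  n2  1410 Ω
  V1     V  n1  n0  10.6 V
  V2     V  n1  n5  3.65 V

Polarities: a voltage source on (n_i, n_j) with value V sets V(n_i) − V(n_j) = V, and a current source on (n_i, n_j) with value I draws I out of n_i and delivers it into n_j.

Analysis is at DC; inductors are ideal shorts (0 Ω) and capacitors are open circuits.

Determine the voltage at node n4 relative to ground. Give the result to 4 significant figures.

0.3030 V

Apply KCL at each of the 6 non-ground nodes and solve the resulting linear system.
Node n1: branches {C1, V1, V2} → V_1 = 10.60
Node n2: branches {L1, I1, R6} → V_2 = 0.000
Node n3: branches {R1, R2, L2} → V_3 = 6.950
Node n4: branches {R1, R4, R6} → V_4 = 0.3030
Node n5: branches {C1, L2, R3, R5, V2} → V_5 = 6.950
Node n6: branches {I1, R2, R5} → V_6 = 39.29
Source currents: i(L1)=0.05019, i(L2)=-0.1741, i(V1)=-0.1606, i(V2)=0.1606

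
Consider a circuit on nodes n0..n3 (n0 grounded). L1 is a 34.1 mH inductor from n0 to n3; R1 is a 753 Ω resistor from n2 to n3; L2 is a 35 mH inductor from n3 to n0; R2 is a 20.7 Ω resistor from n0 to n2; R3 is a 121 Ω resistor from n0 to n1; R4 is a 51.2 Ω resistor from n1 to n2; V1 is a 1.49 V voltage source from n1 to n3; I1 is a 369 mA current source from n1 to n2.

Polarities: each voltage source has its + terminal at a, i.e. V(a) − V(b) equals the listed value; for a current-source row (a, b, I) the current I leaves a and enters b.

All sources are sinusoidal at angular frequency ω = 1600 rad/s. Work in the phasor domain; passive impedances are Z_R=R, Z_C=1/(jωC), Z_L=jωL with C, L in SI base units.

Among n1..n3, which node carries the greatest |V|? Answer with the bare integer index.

3

MNA unknowns: 3 node voltages V₁..V_3 plus 1 source current (V1)
L1: Y=0.000-0.01833j on G[0,3]
R1: Y=0.001328+0.000j on G[2,3]
L2: Y=0.000-0.01786j on G[3,0]
R2: Y=0.04831+0.000j on G[0,2]
R3: Y=0.008264+0.000j on G[0,1]
R4: Y=0.01953+0.000j on G[1,2]
V1: row V1−V3=1.49, i_V1 at 1,3
I1: z[1]−=0.369, z[2]+=0.369
solve → V1=-2.131-5.739j, V2=4.663-1.731j, V3=-3.621-5.739j
aux → i_V1=-0.2187+0.1257j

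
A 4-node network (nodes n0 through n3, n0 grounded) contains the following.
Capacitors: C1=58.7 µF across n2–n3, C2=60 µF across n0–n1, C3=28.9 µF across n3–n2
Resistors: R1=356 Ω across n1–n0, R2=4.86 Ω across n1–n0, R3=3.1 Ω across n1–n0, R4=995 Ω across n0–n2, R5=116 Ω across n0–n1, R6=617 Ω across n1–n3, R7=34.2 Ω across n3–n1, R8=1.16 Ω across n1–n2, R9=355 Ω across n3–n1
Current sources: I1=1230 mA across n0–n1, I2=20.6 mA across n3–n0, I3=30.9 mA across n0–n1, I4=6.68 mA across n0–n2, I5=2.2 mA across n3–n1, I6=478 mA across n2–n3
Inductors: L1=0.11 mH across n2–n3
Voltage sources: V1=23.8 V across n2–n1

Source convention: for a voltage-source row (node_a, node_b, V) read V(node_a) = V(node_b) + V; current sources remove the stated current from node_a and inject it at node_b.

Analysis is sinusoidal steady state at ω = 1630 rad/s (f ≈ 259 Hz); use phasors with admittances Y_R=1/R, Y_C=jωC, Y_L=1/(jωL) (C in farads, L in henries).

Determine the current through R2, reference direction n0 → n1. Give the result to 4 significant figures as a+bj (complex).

Apply KCL at each of the 3 non-ground nodes and solve the resulting linear system.
Node n1: branches {C2, R1, I1, R2, R3, R5, I3, R6, I5, R7, R8, R9, V1} → V_1 = 2.190-0.3961j
Node n2: branches {C1, R4, I4, L1, C3, R8, I6, V1} → V_2 = 25.99-0.3961j
Node n3: branches {C1, I2, R6, I5, R7, L1, C3, I6, R9} → V_3 = 25.99-0.4598j
Source currents: i(V1)=-21.36+0.002544j

-0.4506+0.08150j A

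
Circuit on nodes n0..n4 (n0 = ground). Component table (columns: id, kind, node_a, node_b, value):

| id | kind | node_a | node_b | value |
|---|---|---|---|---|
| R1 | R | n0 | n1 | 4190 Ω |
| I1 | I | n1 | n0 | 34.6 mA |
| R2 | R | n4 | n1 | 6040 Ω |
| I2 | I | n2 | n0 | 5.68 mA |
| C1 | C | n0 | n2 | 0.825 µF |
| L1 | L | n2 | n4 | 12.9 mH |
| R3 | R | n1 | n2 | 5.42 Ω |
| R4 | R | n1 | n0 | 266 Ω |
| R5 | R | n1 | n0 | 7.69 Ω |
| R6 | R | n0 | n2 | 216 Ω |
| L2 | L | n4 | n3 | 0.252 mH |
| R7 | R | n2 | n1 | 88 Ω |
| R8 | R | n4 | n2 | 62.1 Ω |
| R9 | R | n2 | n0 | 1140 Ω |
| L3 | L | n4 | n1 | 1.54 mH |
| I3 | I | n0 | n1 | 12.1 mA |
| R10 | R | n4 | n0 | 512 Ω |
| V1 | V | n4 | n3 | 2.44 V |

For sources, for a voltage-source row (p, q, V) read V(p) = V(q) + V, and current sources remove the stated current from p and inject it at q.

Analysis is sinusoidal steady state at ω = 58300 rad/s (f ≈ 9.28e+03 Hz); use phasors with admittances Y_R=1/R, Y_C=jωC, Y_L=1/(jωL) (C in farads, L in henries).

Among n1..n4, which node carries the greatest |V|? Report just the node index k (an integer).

Apply KCL at each of the 4 non-ground nodes and solve the resulting linear system.
Node n1: branches {R1, I1, R2, R3, R4, R5, R7, L3, I3} → V_1 = -0.1674+0.05545j
Node n2: branches {I2, C1, L1, R3, R6, R7, R8, R9} → V_2 = -0.1686+0.09340j
Node n3: branches {L2, V1} → V_3 = -2.607+0.08344j
Node n4: branches {R2, L1, L2, R8, L3, R10, V1} → V_4 = -0.1669+0.08344j
Source currents: i(V1)=0.000+0.1661j

3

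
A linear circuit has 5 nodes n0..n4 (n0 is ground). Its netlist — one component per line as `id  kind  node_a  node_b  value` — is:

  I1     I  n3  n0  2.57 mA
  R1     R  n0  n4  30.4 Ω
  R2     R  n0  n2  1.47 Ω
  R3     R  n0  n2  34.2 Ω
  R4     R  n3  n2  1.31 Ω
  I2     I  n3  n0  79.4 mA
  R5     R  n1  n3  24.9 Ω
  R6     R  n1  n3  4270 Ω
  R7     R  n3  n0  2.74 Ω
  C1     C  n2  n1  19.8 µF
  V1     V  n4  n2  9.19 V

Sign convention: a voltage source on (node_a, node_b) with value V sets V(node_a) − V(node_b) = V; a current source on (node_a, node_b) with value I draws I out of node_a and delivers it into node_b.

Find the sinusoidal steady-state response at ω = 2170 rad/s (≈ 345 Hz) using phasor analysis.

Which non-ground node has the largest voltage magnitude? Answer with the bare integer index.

4

MNA unknowns: 4 node voltages V₁..V_4 plus 1 source current (V1)
I1: z[3]−=0.00257, z[0]+=0.00257
R1: Y=0.03289+0.000j on G[0,4]
R2: Y=0.6803+0.000j on G[0,2]
R3: Y=0.02924+0.000j on G[0,2]
R4: Y=0.7634+0.000j on G[3,2]
I2: z[3]−=0.0794, z[0]+=0.0794
R5: Y=0.04016+0.000j on G[1,3]
R6: Y=0.0002342+0.000j on G[1,3]
R7: Y=0.3650+0.000j on G[3,0]
C1: Y=0.000+0.04297j on G[2,1]
V1: row V4−V2=9.19, i_V1 at 4,2
solve → V1=-0.3414-0.02177j, V2=-0.3613+0.0002800j, V3=-0.3179-0.0005695j, V4=8.829+0.0002800j
aux → i_V1=-0.2904-9.210e-06j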